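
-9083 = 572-9655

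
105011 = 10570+94441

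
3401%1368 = 665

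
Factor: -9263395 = -1*5^1*1852679^1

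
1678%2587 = 1678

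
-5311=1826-7137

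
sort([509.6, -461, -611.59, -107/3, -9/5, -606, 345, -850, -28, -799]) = [-850, -799, -611.59, -606, -461, -107/3, -28, -9/5, 345, 509.6]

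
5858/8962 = 2929/4481 ≈ 0.654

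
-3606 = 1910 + -5516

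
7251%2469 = 2313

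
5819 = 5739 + 80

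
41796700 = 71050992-29254292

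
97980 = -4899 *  (-20)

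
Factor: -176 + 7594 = 2^1*3709^1 = 7418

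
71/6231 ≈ 0.0114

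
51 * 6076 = 309876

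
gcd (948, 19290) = 6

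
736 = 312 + 424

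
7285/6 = 1214 + 1/6 ≈ 1214.17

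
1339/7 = 191 + 2/7 ≈ 191.29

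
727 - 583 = 144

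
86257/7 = 12322 + 3/7≈12322.43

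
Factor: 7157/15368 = 2^(-3) * 113^(-1) * 421^1 = 421/904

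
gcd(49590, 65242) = 2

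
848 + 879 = 1727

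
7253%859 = 381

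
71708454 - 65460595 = 6247859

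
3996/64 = 62 + 7/16 ≈ 62.44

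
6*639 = 3834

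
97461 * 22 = 2144142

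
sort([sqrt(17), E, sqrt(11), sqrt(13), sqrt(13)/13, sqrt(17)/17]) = [sqrt(17)/17, sqrt(13)/13, E, sqrt(11), sqrt(13), sqrt(17)]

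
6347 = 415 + 5932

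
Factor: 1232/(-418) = -1 * 2^3 * 7^1 * 19^(-1) = -56/19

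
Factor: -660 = -1 * 2^2 * 3^1 * 5^1 * 11^1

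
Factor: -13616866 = -1 * 2^1 * 53^1 * 128461^1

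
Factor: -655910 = -1 * 2^1 * 5^1 * 107^1 * 613^1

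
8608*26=223808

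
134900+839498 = 974398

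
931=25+906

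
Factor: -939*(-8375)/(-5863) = -1*3^1*5^3*11^(-1)*13^(-1)*41^(-1)*67^1*313^1 = -7864125/5863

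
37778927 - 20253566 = 17525361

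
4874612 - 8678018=-3803406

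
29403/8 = 3675 + 3/8 ≈ 3675.38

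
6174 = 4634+1540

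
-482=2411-2893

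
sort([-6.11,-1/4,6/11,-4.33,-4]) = [-6.11,-4.33,-4,-1/4,6/11]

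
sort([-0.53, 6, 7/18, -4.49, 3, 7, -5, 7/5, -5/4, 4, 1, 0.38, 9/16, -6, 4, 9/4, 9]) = [-6, -5, -4.49, -5/4, -0.53, 0.38, 7/18, 9/16, 1, 7/5, 9/4, 3, 4, 4, 6, 7, 9]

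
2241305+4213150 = 6454455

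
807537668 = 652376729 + 155160939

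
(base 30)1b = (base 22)1j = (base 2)101001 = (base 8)51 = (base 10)41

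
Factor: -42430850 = -1 * 2^1 * 5^2 * 7^1 * 11^1 * 103^1 * 107^1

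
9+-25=-16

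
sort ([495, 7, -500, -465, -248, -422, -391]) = [-500, -465, -422, -391, -248, 7, 495]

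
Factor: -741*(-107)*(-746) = -1*2^1*3^1*13^1*19^1*107^1*373^1 = -59148102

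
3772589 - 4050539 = -277950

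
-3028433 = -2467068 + -561365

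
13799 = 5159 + 8640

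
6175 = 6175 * 1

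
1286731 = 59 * 21809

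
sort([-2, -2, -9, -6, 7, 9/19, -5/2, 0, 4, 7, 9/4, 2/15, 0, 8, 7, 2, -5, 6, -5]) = [-9, -6, -5, -5, -5/2, -2, -2, 0, 0, 2/15, 9/19, 2, 9/4, 4, 6, 7, 7, 7, 8]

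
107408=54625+52783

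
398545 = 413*965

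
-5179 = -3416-1763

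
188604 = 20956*9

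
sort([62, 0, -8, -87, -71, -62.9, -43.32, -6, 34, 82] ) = [-87, -71, -62.9, -43.32, -8, -6, 0, 34, 62, 82] 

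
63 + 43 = 106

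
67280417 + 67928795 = 135209212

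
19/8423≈0.00226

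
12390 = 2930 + 9460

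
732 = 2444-1712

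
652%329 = 323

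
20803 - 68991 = -48188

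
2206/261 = 8 + 118/261 ≈ 8.45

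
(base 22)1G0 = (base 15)3AB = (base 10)836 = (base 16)344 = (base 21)1IH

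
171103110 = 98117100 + 72986010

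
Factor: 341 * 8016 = 2^4 * 3^1 * 11^1 * 31^1 * 167^1 = 2733456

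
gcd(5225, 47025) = 5225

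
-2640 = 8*(-330)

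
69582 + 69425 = 139007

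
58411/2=29205+1/2=29205.50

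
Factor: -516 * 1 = -1 * 2^2 * 3^1 * 43^1 = -516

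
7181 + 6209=13390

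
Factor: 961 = 31^2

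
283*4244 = 1201052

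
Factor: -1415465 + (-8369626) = -1*3^1*59^2*937^1 = -9785091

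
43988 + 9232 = 53220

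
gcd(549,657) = 9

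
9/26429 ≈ 0.000341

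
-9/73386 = -1/8154≈-0.000123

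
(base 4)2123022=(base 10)9930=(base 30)b10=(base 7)40644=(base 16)26ca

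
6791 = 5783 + 1008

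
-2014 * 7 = -14098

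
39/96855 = 13/32285 ≈ 0.000403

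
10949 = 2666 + 8283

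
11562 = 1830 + 9732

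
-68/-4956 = 17/1239 ≈ 0.0137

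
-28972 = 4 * (-7243)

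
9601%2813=1162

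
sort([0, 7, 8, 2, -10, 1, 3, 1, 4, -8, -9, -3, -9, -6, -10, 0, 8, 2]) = [-10, -10, -9, -9, -8, -6, -3, 0, 0, 1, 1, 2, 2, 3, 4, 7, 8, 8]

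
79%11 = 2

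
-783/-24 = 261/8 ≈ 32.63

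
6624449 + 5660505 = 12284954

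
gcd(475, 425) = 25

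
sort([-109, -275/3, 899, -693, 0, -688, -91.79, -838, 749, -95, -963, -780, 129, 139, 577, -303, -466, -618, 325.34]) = [-963, -838, -780, -693, -688, -618, -466, -303, -109, -95, -91.79, -275/3, 0, 129, 139, 325.34, 577, 749, 899]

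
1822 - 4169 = -2347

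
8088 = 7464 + 624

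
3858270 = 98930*39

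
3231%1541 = 149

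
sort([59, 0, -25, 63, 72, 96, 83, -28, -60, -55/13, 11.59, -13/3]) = [-60, -28, -25, -13/3, -55/13, 0, 11.59, 59, 63, 72, 83, 96]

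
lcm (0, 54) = 0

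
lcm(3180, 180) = 9540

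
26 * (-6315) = -164190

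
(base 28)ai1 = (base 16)2099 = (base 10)8345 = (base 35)6sf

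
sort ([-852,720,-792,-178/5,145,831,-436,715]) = [-852,-792,-436,-178/5,145,715,720,831]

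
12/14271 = 4/4757 ≈ 0.000841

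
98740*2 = 197480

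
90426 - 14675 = 75751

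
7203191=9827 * 733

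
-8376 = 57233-65609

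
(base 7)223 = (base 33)3g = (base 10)115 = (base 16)73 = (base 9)137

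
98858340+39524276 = 138382616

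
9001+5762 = 14763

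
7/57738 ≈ 0.000121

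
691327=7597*91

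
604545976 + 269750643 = 874296619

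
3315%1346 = 623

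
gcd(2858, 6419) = 1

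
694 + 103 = 797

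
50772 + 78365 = 129137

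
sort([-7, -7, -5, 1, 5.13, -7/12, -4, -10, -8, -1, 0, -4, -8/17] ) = [-10, -8, -7, -7, -5, -4, -4, -1, -7/12, -8/17, 0, 1, 5.13] 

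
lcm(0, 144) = 0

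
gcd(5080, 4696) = 8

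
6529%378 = 103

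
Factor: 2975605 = 5^1 * 251^1 * 2371^1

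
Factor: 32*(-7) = -1*2^5*7^1 = -224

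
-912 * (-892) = 813504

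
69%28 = 13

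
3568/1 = 3568 = 3568.00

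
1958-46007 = -44049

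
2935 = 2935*1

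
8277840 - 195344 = 8082496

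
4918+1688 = 6606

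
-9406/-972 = 9 + 329/486 ≈ 9.68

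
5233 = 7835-2602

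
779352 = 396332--383020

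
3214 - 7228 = -4014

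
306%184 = 122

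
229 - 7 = 222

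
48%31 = 17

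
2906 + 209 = 3115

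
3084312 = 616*5007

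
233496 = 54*4324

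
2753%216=161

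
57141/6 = 9523+1/2 = 9523.50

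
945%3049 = 945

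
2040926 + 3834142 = 5875068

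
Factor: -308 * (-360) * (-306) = -1 * 2^6 * 3^4 * 5^1 * 7^1 * 11^1 * 17^1 = -33929280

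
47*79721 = 3746887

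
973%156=37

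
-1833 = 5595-7428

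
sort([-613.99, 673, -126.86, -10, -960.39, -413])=[-960.39, -613.99, -413, -126.86, -10, 673]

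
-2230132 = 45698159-47928291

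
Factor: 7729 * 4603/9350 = 2^ (-1) * 5^ (-2) * 11^ (-1) * 17^ (-1) * 59^1 * 131^1 * 4603^1 = 35576587/9350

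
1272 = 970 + 302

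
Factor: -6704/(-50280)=2^1 * 3^(-1) * 5^(-1)=2/15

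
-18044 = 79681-97725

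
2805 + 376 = 3181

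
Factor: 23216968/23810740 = 2^1 * 5^(-1) * 17^1 * 29^(-1) * 53^1 * 61^(-1) * 673^(-1) * 3221^1 = 5804242/5952685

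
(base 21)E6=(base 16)12C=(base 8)454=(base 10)300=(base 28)AK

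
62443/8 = 7805 + 3/8 ≈ 7805.38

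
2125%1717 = 408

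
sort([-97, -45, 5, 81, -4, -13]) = [-97, -45, -13, -4, 5, 81]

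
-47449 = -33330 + -14119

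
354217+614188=968405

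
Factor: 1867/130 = 2^(-1)*5^(-1)*13^(-1)*1867^1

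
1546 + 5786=7332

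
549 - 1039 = -490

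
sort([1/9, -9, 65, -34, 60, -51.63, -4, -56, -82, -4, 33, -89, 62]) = [-89, -82, -56, -51.63, -34, -9, -4, -4, 1/9, 33, 60, 62, 65]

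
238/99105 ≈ 0.00240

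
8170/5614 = 1 + 1278/2807 ≈ 1.46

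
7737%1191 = 591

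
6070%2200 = 1670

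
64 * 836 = 53504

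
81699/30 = 27233/10 = 2723.30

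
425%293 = 132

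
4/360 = 1/90 ≈ 0.0111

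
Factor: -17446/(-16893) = 2^1*3^(-2)*11^1*13^1*61^1*1877^(-1) 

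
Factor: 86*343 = 2^1*7^3*43^1 = 29498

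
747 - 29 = 718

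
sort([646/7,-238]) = [-238,646/7]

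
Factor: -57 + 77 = 2^2*5^1 = 20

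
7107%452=327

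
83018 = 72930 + 10088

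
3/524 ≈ 0.00573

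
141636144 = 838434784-696798640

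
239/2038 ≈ 0.117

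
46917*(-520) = -24396840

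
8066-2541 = 5525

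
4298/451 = 9 + 239/451≈9.53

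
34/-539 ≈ -0.0631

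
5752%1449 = 1405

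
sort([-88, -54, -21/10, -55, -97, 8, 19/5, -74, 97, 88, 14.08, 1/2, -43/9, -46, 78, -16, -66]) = [-97, -88, -74, -66, -55, -54, -46, -16, -43/9, -21/10, 1/2, 19/5, 8, 14.08, 78, 88, 97]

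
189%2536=189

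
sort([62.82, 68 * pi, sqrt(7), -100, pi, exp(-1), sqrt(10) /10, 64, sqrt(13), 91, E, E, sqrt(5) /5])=[-100, sqrt(10) /10, exp(-1), sqrt(5) /5, sqrt(7), E, E, pi, sqrt(13), 62.82, 64, 91, 68 * pi]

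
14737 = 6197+8540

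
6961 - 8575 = -1614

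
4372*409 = 1788148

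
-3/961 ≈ -0.00312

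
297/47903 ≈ 0.00620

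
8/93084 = 2/23271 ≈ 0.0000859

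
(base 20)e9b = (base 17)130b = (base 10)5791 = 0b1011010011111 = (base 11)4395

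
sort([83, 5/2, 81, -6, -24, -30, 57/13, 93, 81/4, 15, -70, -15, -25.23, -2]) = [-70, -30, -25.23, -24, -15, -6, -2, 5/2, 57/13, 15, 81/4, 81, 83, 93]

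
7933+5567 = 13500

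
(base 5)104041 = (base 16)e3e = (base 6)24514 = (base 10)3646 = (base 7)13426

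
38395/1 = 38395 = 38395.00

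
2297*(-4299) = -9874803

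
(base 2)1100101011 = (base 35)n6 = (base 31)q5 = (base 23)1c6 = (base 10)811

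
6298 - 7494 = -1196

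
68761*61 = 4194421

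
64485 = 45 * 1433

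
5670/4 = 1417 + 1/2 = 1417.50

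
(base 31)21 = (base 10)63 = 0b111111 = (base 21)30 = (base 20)33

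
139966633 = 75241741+64724892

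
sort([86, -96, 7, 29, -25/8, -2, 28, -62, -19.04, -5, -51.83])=[-96, -62, -51.83, -19.04, -5, -25/8, -2, 7, 28, 29, 86]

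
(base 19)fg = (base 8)455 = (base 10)301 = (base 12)211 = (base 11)254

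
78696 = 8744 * 9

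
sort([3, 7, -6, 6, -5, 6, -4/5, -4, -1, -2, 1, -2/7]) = [-6, -5, -4, -2, -1, -4/5, -2/7, 1, 3, 6, 6, 7]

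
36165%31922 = 4243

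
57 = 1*57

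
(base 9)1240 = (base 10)927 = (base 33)s3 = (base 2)1110011111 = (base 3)1021100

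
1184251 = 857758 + 326493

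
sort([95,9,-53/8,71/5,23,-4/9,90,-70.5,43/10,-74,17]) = [-74,-70.5,-53/8,-4/9,43/10,9,71/5,17,23,90,95]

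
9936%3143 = 507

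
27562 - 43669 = -16107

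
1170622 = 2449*478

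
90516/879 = 102+286/293 ≈ 102.98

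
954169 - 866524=87645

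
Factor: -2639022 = -1*2^1*3^1*569^1*773^1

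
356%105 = 41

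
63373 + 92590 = 155963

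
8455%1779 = 1339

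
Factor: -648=-1*2^3*3^4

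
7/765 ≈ 0.00915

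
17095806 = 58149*294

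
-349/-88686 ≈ 0.00394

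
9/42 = 3/14 ≈ 0.214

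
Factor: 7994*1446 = 2^2*3^1*7^1*241^1*571^1 = 11559324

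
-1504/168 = -188/21 ≈ -8.95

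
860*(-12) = -10320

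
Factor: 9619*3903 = 3^1*1301^1*9619^1 = 37542957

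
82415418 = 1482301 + 80933117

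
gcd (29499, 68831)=9833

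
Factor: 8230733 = 7^1*1175819^1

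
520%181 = 158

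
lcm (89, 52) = 4628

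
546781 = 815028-268247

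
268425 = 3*89475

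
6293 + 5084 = 11377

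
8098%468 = 142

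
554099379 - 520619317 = 33480062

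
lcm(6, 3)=6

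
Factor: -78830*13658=-1*2^2*5^1*6829^1*7883^1=-1076660140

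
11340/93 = 3780/31 ≈ 121.94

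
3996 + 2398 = 6394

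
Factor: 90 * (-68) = -1 * 2^3 * 3^2 * 5^1 * 17^1 = -6120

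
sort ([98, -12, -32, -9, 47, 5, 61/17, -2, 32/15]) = [-32, -12, -9, -2, 32/15, 61/17, 5, 47, 98]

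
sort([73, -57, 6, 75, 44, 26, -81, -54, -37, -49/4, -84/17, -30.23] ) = [-81, -57, -54, -37, -30.23, -49/4, -84/17, 6, 26, 44, 73, 75] 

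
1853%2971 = 1853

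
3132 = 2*1566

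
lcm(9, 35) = 315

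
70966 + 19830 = 90796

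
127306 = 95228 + 32078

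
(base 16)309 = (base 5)11102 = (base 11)647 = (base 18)273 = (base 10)777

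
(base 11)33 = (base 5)121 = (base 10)36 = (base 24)1c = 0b100100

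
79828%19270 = 2748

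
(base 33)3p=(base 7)235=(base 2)1111100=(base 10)124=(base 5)444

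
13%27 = 13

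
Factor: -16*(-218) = 2^5*109^1 = 3488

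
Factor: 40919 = 17^1*29^1*83^1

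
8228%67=54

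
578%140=18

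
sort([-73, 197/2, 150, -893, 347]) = [-893, -73, 197/2, 150, 347]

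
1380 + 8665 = 10045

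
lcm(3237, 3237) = 3237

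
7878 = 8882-1004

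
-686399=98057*(-7)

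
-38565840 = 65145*(-592)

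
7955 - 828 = 7127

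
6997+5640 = 12637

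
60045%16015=12000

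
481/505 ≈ 0.952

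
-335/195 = -1 - 28/39 ≈ -1.72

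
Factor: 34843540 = 2^2*5^1*17^1*102481^1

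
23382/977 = 23 + 911/977 ≈ 23.93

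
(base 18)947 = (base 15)d4a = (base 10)2995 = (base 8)5663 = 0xbb3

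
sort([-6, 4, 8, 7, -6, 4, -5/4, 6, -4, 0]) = [-6, -6, -4, -5/4, 0, 4, 4, 6, 7, 8]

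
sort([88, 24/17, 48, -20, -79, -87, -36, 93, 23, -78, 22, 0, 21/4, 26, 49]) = [-87, -79, -78, -36, -20, 0, 24/17, 21/4, 22, 23, 26, 48, 49, 88, 93]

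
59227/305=194 + 57/305 ≈ 194.19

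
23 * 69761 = 1604503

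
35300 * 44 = 1553200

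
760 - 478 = 282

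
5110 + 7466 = 12576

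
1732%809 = 114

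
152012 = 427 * 356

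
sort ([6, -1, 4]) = [-1, 4, 6]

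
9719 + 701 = 10420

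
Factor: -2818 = -1 * 2^1 * 1409^1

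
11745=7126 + 4619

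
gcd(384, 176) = 16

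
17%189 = 17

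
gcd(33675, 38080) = 5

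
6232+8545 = 14777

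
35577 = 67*531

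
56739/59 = 961+40/59 ≈ 961.68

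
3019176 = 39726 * 76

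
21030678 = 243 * 86546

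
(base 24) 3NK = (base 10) 2300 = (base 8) 4374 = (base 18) 71E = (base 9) 3135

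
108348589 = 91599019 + 16749570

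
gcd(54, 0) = 54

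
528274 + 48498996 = 49027270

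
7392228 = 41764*177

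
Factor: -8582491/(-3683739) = 3^(-1) * 19^(-1) * 64627^(-1) * 8582491^1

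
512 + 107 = 619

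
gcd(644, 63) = 7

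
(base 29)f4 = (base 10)439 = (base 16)1b7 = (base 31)e5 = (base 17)18e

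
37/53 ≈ 0.698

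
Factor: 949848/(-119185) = -1 * 2^3 * 3^1 * 5^(-1) * 11^(-2) * 19^1 * 197^(-1) * 2083^1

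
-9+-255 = -264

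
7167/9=2389/3 ≈ 796.33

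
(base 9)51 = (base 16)2e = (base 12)3a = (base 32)1e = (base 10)46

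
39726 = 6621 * 6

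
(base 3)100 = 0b1001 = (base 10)9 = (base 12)9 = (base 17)9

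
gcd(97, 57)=1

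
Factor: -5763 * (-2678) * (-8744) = -1 * 2^4 * 3^1 * 13^1 * 17^1 * 103^1 * 113^1 * 1093^1 = -134948897616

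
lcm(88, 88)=88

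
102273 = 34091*3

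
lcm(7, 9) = 63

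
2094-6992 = -4898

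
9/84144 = 3/28048 ≈ 0.000107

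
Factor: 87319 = 29^1*3011^1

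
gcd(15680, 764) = 4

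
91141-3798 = 87343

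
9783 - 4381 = 5402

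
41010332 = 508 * 80729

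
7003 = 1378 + 5625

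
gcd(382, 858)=2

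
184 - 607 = -423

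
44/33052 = 11/8263 ≈ 0.00133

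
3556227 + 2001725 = 5557952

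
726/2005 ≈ 0.362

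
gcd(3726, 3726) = 3726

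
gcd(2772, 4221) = 63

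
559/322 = 1 + 237/322 ≈ 1.74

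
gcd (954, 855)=9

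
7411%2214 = 769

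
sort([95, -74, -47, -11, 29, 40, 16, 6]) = [-74, -47, -11, 6, 16, 29, 40, 95]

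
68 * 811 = 55148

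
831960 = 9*92440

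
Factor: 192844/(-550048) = -1 * 2^(-3) * 37^1 * 1303^1 * 17189^(-1) = -48211/137512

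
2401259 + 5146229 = 7547488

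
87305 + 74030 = 161335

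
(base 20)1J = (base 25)1E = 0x27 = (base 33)16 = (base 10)39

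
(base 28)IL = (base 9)643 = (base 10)525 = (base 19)18C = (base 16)20D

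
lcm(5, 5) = 5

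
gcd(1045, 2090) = 1045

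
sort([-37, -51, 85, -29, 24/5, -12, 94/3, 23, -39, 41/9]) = [-51, -39, -37, -29, -12, 41/9, 24/5, 23, 94/3, 85]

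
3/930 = 1/310 ≈ 0.00323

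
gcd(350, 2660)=70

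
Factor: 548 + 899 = 1447^1 = 1447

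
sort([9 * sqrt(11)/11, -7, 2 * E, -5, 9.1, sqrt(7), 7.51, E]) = [-7, -5, sqrt(7), 9 * sqrt(11)/11, E, 2 * E, 7.51, 9.1]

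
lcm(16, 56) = 112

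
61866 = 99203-37337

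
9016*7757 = 69937112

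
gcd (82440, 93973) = 1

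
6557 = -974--7531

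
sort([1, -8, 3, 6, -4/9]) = [-8, -4/9, 1, 3, 6]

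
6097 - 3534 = 2563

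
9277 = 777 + 8500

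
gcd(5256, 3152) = 8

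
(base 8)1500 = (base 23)1d4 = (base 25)187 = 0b1101000000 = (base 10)832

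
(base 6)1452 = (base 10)392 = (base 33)bt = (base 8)610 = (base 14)200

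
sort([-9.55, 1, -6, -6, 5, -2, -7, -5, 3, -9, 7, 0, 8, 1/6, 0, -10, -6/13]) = [-10, -9.55, -9, -7, -6, -6, -5, -2, -6/13, 0, 0, 1/6, 1, 3, 5, 7, 8]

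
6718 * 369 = 2478942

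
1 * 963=963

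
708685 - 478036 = 230649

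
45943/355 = 129 + 148/355≈129.42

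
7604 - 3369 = 4235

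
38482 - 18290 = 20192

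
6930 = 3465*2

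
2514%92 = 30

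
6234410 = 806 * 7735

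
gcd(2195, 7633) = 1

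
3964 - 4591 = -627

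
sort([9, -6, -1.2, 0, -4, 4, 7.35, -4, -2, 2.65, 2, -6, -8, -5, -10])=[-10, -8, -6, -6, -5, -4, -4, -2, -1.2, 0, 2, 2.65, 4, 7.35, 9]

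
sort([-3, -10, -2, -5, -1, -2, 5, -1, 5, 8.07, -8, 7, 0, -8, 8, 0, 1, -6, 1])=[-10, -8, -8, -6, -5, -3, -2, -2, -1, -1, 0, 0, 1, 1, 5, 5, 7, 8, 8.07]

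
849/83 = 10 + 19/83 ≈ 10.23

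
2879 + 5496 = 8375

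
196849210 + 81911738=278760948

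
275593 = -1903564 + 2179157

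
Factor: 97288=2^3 * 12161^1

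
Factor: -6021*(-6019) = 3^3*13^1*223^1*463^1 = 36240399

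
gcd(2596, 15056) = 4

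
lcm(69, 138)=138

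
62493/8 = 7811 + 5/8≈7811.63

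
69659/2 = 34829+1/2 = 34829.50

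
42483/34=2499/2=1249.50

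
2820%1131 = 558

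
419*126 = 52794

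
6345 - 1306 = 5039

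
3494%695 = 19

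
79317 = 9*8813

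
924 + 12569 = 13493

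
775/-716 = -1-59/716 ≈ -1.08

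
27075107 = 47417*571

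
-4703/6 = -783 - 5/6 ≈ -783.83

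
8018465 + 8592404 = 16610869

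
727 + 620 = 1347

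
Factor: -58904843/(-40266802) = 2^(-1) * 20133401^(-1) * 58904843^1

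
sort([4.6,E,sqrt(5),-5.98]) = [-5.98,sqrt(5),E,4.6]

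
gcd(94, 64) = 2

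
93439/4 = 23359 + 3/4 = 23359.75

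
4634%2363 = 2271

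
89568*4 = 358272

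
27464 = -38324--65788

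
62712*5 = 313560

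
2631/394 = 6 + 267/394 ≈ 6.68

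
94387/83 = 1137 + 16/83 ≈ 1137.19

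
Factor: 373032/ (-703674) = -1*2^2*11^1*83^ (-1) = -44/83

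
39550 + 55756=95306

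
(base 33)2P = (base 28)37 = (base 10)91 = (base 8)133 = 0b1011011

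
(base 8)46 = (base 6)102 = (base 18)22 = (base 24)1e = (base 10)38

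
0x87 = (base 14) 99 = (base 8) 207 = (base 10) 135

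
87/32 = 2+23/32 ≈ 2.72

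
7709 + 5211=12920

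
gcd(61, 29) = 1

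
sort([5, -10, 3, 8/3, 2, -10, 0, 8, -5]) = [-10, -10, -5, 0, 2, 8/3, 3, 5, 8]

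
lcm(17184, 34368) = 34368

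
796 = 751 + 45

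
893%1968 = 893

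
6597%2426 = 1745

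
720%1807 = 720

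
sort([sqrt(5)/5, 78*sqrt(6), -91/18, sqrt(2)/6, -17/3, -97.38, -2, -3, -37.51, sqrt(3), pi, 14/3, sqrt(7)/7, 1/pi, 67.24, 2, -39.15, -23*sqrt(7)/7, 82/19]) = [-97.38, -39.15, -37.51, -23*sqrt(7)/7, -17/3, -91/18, -3, -2, sqrt(2)/6, 1/pi, sqrt(7)/7, sqrt(5)/5, sqrt(3), 2, pi, 82/19, 14/3, 67.24, 78*sqrt(6)]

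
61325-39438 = 21887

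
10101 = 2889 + 7212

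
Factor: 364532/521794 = 2^1*13^ (-1)*61^ (-1)*277^1 = 554/793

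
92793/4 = 23198 + 1/4 = 23198.25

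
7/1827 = 1/261 ≈ 0.00383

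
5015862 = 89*56358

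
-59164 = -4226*14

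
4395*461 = 2026095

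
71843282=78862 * 911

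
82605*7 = 578235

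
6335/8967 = 905/1281 ≈ 0.706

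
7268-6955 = 313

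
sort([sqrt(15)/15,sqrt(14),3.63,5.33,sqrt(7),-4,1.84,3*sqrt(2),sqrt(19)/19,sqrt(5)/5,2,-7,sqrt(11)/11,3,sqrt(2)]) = [-7,-4,sqrt(19)/19,sqrt(15)/15,sqrt(11)/11,sqrt(5)/5,sqrt(2),1.84,2,sqrt(7),3,3.63,sqrt(14),3*sqrt(2),5.33]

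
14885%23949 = 14885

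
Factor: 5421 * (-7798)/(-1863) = 2^1 * 3^(-3) * 7^1 * 13^1 * 23^(-1) * 139^1 * 557^1 = 14090986/621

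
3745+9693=13438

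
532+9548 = 10080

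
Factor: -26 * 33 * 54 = -1 * 2^2 * 3^4 * 11^1 * 13^1 = -46332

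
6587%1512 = 539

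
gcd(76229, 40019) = 1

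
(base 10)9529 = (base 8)22471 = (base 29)b9h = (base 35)7r9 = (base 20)13g9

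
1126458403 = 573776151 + 552682252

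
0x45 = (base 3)2120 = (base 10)69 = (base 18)3f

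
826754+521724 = 1348478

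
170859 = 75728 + 95131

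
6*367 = 2202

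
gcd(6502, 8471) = 1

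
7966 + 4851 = 12817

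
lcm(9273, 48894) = 537834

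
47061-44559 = 2502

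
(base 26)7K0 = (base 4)1102010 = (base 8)12204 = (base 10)5252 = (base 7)21212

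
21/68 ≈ 0.309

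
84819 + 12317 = 97136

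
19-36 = -17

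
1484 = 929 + 555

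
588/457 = 1 + 131/457 ≈ 1.29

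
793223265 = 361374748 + 431848517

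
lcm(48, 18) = 144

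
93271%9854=4585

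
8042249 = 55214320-47172071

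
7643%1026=461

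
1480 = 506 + 974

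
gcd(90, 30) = 30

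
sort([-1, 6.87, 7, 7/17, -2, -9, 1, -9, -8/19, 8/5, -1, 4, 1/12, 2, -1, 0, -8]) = [-9, -9, -8, -2, -1, -1, -1, -8/19, 0, 1/12, 7/17, 1, 8/5, 2, 4, 6.87, 7]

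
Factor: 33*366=2^1*3^2*11^1*61^1=12078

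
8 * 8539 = 68312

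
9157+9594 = 18751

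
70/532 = 5/38 ≈ 0.132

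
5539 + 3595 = 9134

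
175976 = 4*43994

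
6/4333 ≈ 0.00138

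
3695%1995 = 1700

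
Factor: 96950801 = 47^2*43889^1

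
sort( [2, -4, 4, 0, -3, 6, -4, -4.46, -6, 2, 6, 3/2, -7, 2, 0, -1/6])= [-7, -6, -4.46, -4, -4, -3, -1/6, 0, 0, 3/2, 2, 2, 2, 4, 6, 6]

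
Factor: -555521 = -1 * 555521^1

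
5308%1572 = 592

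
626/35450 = 313/17725 ≈ 0.0177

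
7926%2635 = 21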